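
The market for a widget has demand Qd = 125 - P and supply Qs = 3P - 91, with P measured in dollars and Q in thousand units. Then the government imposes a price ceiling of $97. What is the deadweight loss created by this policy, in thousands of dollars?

Equilibrium: 125 - P = 3P - 91, so 216 = 4P and P* = 54, Q* = 71.
The ceiling of 97 is above the equilibrium price 54, so it is not binding; the market clears at P* = 54, Q* = 71.
Since the control does not bind, no trades are prevented and deadweight loss is zero.

0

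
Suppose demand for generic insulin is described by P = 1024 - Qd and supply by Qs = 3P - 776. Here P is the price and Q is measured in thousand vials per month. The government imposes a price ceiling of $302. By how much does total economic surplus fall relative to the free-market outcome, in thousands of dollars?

131424

Rearranging demand gives Qd = 1024 - P. Equilibrium: 1024 - P = 3P - 776, so 1800 = 4P and P* = 450, Q* = 574.
The ceiling of 302 is below the equilibrium price 450, so it binds.
At P = 302: Qd = 1024 - 302 = 722 and Qs = 3·302 - 776 = 130.
Quantity traded falls to 130. At Q = 130 the demand price is 1024 - 130 = 894 and the supply price is (776 + 130)/3 = 302.
Deadweight loss = ½ · (894 - 302) · (574 - 130) = ½ · 592 · 444 = 131424.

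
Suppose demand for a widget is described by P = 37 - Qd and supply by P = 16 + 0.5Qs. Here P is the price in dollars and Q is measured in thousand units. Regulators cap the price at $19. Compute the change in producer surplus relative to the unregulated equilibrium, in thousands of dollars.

Rearranging demand gives Qd = 37 - P; rearranging supply gives Qs = 2P - 32. Without the control the market clears where 37 - P = 2P - 32, i.e. P* = 23 and Q* = 14.
The ceiling of 19 is below the equilibrium price 23, so it binds.
At P = 19: Qd = 37 - 19 = 18 and Qs = 2·19 - 32 = 6.
Producer surplus without the control is ½ · (23 - 16) · 14 = 49.
With the ceiling, producers sell 6 units at 19, so PS = ½ · (19 - 16) · 6 = 9.
Change in producer surplus = 9 - 49 = -40.

-40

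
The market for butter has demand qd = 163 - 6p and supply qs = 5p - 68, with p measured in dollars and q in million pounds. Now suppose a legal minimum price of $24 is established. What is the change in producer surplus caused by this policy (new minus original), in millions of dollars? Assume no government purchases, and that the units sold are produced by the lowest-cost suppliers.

24.6

In a free market, 163 - 6p = 5p - 68 gives the equilibrium p* = 21, q* = 37.
The floor of 24 is above the equilibrium price 21, so it binds.
At p = 24: qd = 163 - 6·24 = 19 and qs = 5·24 - 68 = 52.
Producer surplus without the control is ½ · (21 - 13.6) · 37 = 136.9.
With the floor, 19 units are sold at 24. The supply price at q = 19 is 17.4, so PS = ½ · [(24 - 13.6) + (24 - 17.4)] · 19 = 161.5.
Change in producer surplus = 161.5 - 136.9 = 24.6.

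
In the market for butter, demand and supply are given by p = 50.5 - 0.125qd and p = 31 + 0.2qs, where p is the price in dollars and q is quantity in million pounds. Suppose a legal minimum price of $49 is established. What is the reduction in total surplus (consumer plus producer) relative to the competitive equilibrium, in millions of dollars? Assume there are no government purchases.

374.4

Rearranging demand gives qd = 404 - 8p; rearranging supply gives qs = 5p - 155. Equilibrium: 404 - 8p = 5p - 155, so 559 = 13p and p* = 43, q* = 60.
Because the floor (49) lies above the market-clearing price, it is binding.
At p = 49: qd = 404 - 8·49 = 12 and qs = 5·49 - 155 = 90.
Quantity traded falls to 12. At q = 12 the demand price is (404 - 12)/8 = 49 and the supply price is (155 + 12)/5 = 33.4.
Deadweight loss = ½ · (49 - 33.4) · (60 - 12) = ½ · 15.6 · 48 = 374.4.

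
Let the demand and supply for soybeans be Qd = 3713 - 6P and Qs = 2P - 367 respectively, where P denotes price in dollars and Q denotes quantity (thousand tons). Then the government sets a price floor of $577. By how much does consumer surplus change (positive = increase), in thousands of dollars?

-30284

Without the control the market clears where 3713 - 6P = 2P - 367, i.e. P* = 510 and Q* = 653.
The floor of 577 is above the equilibrium price 510, so it binds.
At P = 577: Qd = 3713 - 6·577 = 251 and Qs = 2·577 - 367 = 787.
Consumer surplus without the control is ½ · (3713/6 - 510) · 653 = 426409/12.
With the floor, consumers buy 251 units at 577, so CS = ½ · (3713/6 - 577) · 251 = 63001/12.
Change in consumer surplus = 63001/12 - 426409/12 = -30284.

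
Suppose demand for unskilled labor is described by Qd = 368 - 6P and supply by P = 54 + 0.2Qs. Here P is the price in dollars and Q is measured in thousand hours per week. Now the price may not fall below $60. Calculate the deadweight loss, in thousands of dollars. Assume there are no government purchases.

Rearranging supply gives Qs = 5P - 270. Setting quantity demanded equal to quantity supplied, 368 - 6P = 5P - 270, gives P* = 58 and Q* = 20.
The floor of 60 is above the equilibrium price 58, so it binds.
At P = 60: Qd = 368 - 6·60 = 8 and Qs = 5·60 - 270 = 30.
Quantity traded falls to 8. At Q = 8 the demand price is (368 - 8)/6 = 60 and the supply price is (270 + 8)/5 = 55.6.
Deadweight loss = ½ · (60 - 55.6) · (20 - 8) = ½ · 4.4 · 12 = 26.4.

26.4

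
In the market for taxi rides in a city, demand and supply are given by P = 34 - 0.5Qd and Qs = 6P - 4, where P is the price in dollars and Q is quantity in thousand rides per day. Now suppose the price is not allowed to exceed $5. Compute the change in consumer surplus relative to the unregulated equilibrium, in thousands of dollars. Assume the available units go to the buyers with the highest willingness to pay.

-40

Rearranging demand gives Qd = 68 - 2P. In a free market, 68 - 2P = 6P - 4 gives the equilibrium P* = 9, Q* = 50.
Since 5 < 9, the ceiling is binding.
At P = 5: Qd = 68 - 2·5 = 58 and Qs = 6·5 - 4 = 26.
Consumer surplus without the control is ½ · (34 - 9) · 50 = 625.
With the ceiling, 26 units are sold at 5 (assume they go to the highest-value buyers). The demand price at Q = 26 is 21, so CS = ½ · [(34 - 5) + (21 - 5)] · 26 = 585.
Change in consumer surplus = 585 - 625 = -40.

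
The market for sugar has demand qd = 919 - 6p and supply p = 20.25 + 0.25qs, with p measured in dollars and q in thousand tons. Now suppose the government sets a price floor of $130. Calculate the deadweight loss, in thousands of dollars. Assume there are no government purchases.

Rearranging supply gives qs = 4p - 81. Without the control the market clears where 919 - 6p = 4p - 81, i.e. p* = 100 and q* = 319.
Because the floor (130) lies above the market-clearing price, it is binding.
At p = 130: qd = 919 - 6·130 = 139 and qs = 4·130 - 81 = 439.
Quantity traded falls to 139. At q = 139 the demand price is (919 - 139)/6 = 130 and the supply price is (81 + 139)/4 = 55.
Deadweight loss = ½ · (130 - 55) · (319 - 139) = ½ · 75 · 180 = 6750.

6750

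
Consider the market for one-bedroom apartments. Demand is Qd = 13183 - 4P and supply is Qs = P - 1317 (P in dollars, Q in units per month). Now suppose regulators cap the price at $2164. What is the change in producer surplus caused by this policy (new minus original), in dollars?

In a free market, 13183 - 4P = P - 1317 gives the equilibrium P* = 2900, Q* = 1583.
Since 2164 < 2900, the ceiling is binding.
At P = 2164: Qd = 13183 - 4·2164 = 4527 and Qs = 2164 - 1317 = 847.
Producer surplus without the control is ½ · (2900 - 1317) · 1583 = 1252944.5.
With the ceiling, producers sell 847 units at 2164, so PS = ½ · (2164 - 1317) · 847 = 358704.5.
Change in producer surplus = 358704.5 - 1252944.5 = -894240.

-894240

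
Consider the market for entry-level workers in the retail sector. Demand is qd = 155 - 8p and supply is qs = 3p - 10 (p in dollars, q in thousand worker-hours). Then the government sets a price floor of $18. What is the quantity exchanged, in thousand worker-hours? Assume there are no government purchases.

11

Without the control the market clears where 155 - 8p = 3p - 10, i.e. p* = 15 and q* = 35.
Because the floor (18) lies above the market-clearing price, it is binding.
At p = 18: qd = 155 - 8·18 = 11 and qs = 3·18 - 10 = 44.
The quantity actually transacted is the short side, demand: 11.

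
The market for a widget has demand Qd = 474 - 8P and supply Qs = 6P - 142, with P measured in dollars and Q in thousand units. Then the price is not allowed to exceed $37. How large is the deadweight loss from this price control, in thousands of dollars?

257.25

Equilibrium: 474 - 8P = 6P - 142, so 616 = 14P and P* = 44, Q* = 122.
Since 37 < 44, the ceiling is binding.
At P = 37: Qd = 474 - 8·37 = 178 and Qs = 6·37 - 142 = 80.
Quantity traded falls to 80. At Q = 80 the demand price is (474 - 80)/8 = 49.25 and the supply price is (142 + 80)/6 = 37.
Deadweight loss = ½ · (49.25 - 37) · (122 - 80) = ½ · 12.25 · 42 = 257.25.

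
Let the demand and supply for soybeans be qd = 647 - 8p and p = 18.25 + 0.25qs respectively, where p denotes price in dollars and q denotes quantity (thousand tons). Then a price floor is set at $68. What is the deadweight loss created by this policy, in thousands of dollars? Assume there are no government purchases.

Rearranging supply gives qs = 4p - 73. Equilibrium: 647 - 8p = 4p - 73, so 720 = 12p and p* = 60, q* = 167.
The floor of 68 is above the equilibrium price 60, so it binds.
At p = 68: qd = 647 - 8·68 = 103 and qs = 4·68 - 73 = 199.
Quantity traded falls to 103. At q = 103 the demand price is (647 - 103)/8 = 68 and the supply price is (73 + 103)/4 = 44.
Deadweight loss = ½ · (68 - 44) · (167 - 103) = ½ · 24 · 64 = 768.

768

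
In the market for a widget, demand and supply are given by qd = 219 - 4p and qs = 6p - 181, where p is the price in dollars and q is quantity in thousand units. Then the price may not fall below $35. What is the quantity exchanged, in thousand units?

59

Setting quantity demanded equal to quantity supplied, 219 - 4p = 6p - 181, gives p* = 40 and q* = 59.
The floor of 35 is below the equilibrium price 40, so it is not binding; the market clears at p* = 40, q* = 59.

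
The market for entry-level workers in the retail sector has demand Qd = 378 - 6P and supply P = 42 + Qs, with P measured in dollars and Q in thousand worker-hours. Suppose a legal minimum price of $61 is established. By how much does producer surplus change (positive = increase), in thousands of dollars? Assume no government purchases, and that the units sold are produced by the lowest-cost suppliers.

Rearranging supply gives Qs = P - 42. In a free market, 378 - 6P = P - 42 gives the equilibrium P* = 60, Q* = 18.
The floor of 61 is above the equilibrium price 60, so it binds.
At P = 61: Qd = 378 - 6·61 = 12 and Qs = 61 - 42 = 19.
Producer surplus without the control is ½ · (60 - 42) · 18 = 162.
With the floor, 12 units are sold at 61. The supply price at Q = 12 is 54, so PS = ½ · [(61 - 42) + (61 - 54)] · 12 = 156.
Change in producer surplus = 156 - 162 = -6.

-6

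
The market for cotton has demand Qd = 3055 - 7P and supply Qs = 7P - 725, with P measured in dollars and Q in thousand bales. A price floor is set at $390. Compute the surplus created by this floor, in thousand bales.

1680

In a free market, 3055 - 7P = 7P - 725 gives the equilibrium P* = 270, Q* = 1165.
The floor of 390 is above the equilibrium price 270, so it binds.
At P = 390: Qd = 3055 - 7·390 = 325 and Qs = 7·390 - 725 = 2005.
Surplus = Qs - Qd = 2005 - 325 = 1680.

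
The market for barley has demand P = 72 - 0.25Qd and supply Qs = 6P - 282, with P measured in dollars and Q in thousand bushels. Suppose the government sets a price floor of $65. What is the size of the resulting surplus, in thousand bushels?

Rearranging demand gives Qd = 288 - 4P. Without the control the market clears where 288 - 4P = 6P - 282, i.e. P* = 57 and Q* = 60.
Because the floor (65) lies above the market-clearing price, it is binding.
At P = 65: Qd = 288 - 4·65 = 28 and Qs = 6·65 - 282 = 108.
Surplus = Qs - Qd = 108 - 28 = 80.

80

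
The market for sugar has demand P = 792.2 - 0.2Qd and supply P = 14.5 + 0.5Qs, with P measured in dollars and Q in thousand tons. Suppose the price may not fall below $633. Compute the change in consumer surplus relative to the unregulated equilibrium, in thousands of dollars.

Rearranging demand gives Qd = 3961 - 5P; rearranging supply gives Qs = 2P - 29. In a free market, 3961 - 5P = 2P - 29 gives the equilibrium P* = 570, Q* = 1111.
Since 633 > 570, the floor is binding.
At P = 633: Qd = 3961 - 5·633 = 796 and Qs = 2·633 - 29 = 1237.
Consumer surplus without the control is ½ · (792.2 - 570) · 1111 = 123432.1.
With the floor, consumers buy 796 units at 633, so CS = ½ · (792.2 - 633) · 796 = 63361.6.
Change in consumer surplus = 63361.6 - 123432.1 = -60070.5.

-60070.5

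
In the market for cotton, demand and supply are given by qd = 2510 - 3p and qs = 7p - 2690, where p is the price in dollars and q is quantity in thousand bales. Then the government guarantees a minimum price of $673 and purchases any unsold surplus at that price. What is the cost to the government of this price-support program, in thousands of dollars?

1029690

In a free market, 2510 - 3p = 7p - 2690 gives the equilibrium p* = 520, q* = 950.
The floor of 673 is above the equilibrium price 520, so it binds.
At p = 673: qd = 2510 - 3·673 = 491 and qs = 7·673 - 2690 = 2021.
Surplus = qs - qd = 1530.
Government expenditure = surplus × support price = 1530 × 673 = 1029690.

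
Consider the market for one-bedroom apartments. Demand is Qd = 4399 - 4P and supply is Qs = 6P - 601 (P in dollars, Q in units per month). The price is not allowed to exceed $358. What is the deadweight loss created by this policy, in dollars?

151230

Equilibrium: 4399 - 4P = 6P - 601, so 5000 = 10P and P* = 500, Q* = 2399.
Because the ceiling (358) lies below the market-clearing price, it is binding.
At P = 358: Qd = 4399 - 4·358 = 2967 and Qs = 6·358 - 601 = 1547.
Quantity traded falls to 1547. At Q = 1547 the demand price is (4399 - 1547)/4 = 713 and the supply price is (601 + 1547)/6 = 358.
Deadweight loss = ½ · (713 - 358) · (2399 - 1547) = ½ · 355 · 852 = 151230.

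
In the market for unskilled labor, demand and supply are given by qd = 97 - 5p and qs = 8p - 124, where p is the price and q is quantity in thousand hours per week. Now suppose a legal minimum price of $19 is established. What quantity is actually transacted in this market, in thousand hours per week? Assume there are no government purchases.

Equilibrium: 97 - 5p = 8p - 124, so 221 = 13p and p* = 17, q* = 12.
The floor of 19 is above the equilibrium price 17, so it binds.
At p = 19: qd = 97 - 5·19 = 2 and qs = 8·19 - 124 = 28.
The quantity actually transacted is the short side, demand: 2.

2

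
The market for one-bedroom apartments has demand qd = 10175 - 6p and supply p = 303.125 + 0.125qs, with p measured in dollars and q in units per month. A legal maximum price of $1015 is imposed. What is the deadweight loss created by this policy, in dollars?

Rearranging supply gives qs = 8p - 2425. Equilibrium: 10175 - 6p = 8p - 2425, so 12600 = 14p and p* = 900, q* = 4775.
The ceiling of 1015 is above the equilibrium price 900, so it is not binding; the market clears at p* = 900, q* = 4775.
Since the control does not bind, no trades are prevented and deadweight loss is zero.

0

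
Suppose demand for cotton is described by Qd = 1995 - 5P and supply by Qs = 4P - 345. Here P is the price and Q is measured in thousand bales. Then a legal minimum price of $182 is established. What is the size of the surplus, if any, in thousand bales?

0

Setting quantity demanded equal to quantity supplied, 1995 - 5P = 4P - 345, gives P* = 260 and Q* = 695.
The floor of 182 is below the equilibrium price 260, so it is not binding; the market clears at P* = 260, Q* = 695.
Since the control does not bind, there is no surplus.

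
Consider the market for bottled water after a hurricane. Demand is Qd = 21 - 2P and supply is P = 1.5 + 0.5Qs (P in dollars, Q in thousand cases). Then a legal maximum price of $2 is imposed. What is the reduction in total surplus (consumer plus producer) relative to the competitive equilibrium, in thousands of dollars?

Rearranging supply gives Qs = 2P - 3. Without the control the market clears where 21 - 2P = 2P - 3, i.e. P* = 6 and Q* = 9.
Because the ceiling (2) lies below the market-clearing price, it is binding.
At P = 2: Qd = 21 - 2·2 = 17 and Qs = 2·2 - 3 = 1.
Quantity traded falls to 1. At Q = 1 the demand price is (21 - 1)/2 = 10 and the supply price is (3 + 1)/2 = 2.
Deadweight loss = ½ · (10 - 2) · (9 - 1) = ½ · 8 · 8 = 32.

32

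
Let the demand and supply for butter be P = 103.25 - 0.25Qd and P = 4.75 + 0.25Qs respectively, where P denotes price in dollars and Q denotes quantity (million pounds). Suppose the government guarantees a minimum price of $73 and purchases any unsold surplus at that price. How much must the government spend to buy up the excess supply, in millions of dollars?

11096

Rearranging demand gives Qd = 413 - 4P; rearranging supply gives Qs = 4P - 19. Setting quantity demanded equal to quantity supplied, 413 - 4P = 4P - 19, gives P* = 54 and Q* = 197.
Since 73 > 54, the floor is binding.
At P = 73: Qd = 413 - 4·73 = 121 and Qs = 4·73 - 19 = 273.
Surplus = Qs - Qd = 152.
Government expenditure = surplus × support price = 152 × 73 = 11096.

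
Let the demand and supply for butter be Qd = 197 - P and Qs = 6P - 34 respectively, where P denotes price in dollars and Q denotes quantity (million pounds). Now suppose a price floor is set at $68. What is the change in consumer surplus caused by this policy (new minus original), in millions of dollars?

-5127.5

Equilibrium: 197 - P = 6P - 34, so 231 = 7P and P* = 33, Q* = 164.
The floor of 68 is above the equilibrium price 33, so it binds.
At P = 68: Qd = 197 - 68 = 129 and Qs = 6·68 - 34 = 374.
Consumer surplus without the control is ½ · (197 - 33) · 164 = 13448.
With the floor, consumers buy 129 units at 68, so CS = ½ · (197 - 68) · 129 = 8320.5.
Change in consumer surplus = 8320.5 - 13448 = -5127.5.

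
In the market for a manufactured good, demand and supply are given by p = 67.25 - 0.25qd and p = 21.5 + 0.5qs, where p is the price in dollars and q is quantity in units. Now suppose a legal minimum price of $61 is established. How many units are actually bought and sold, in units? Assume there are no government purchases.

Rearranging demand gives qd = 269 - 4p; rearranging supply gives qs = 2p - 43. Setting quantity demanded equal to quantity supplied, 269 - 4p = 2p - 43, gives p* = 52 and q* = 61.
The floor of 61 is above the equilibrium price 52, so it binds.
At p = 61: qd = 269 - 4·61 = 25 and qs = 2·61 - 43 = 79.
The quantity actually transacted is the short side, demand: 25.

25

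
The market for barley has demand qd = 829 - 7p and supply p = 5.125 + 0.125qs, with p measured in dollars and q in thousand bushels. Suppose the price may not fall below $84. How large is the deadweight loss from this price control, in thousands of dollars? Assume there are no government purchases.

Rearranging supply gives qs = 8p - 41. Equilibrium: 829 - 7p = 8p - 41, so 870 = 15p and p* = 58, q* = 423.
Since 84 > 58, the floor is binding.
At p = 84: qd = 829 - 7·84 = 241 and qs = 8·84 - 41 = 631.
Quantity traded falls to 241. At q = 241 the demand price is (829 - 241)/7 = 84 and the supply price is (41 + 241)/8 = 35.25.
Deadweight loss = ½ · (84 - 35.25) · (423 - 241) = ½ · 48.75 · 182 = 4436.25.

4436.25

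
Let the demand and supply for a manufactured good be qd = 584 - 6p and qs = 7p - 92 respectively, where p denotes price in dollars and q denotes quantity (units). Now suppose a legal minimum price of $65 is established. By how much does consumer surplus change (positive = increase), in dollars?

-3029

In a free market, 584 - 6p = 7p - 92 gives the equilibrium p* = 52, q* = 272.
Since 65 > 52, the floor is binding.
At p = 65: qd = 584 - 6·65 = 194 and qs = 7·65 - 92 = 363.
Consumer surplus without the control is ½ · (292/3 - 52) · 272 = 18496/3.
With the floor, consumers buy 194 units at 65, so CS = ½ · (292/3 - 65) · 194 = 9409/3.
Change in consumer surplus = 9409/3 - 18496/3 = -3029.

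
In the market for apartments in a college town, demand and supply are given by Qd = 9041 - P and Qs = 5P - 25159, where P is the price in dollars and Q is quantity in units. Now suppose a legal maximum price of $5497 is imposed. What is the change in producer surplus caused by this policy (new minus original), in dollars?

In a free market, 9041 - P = 5P - 25159 gives the equilibrium P* = 5700, Q* = 3341.
Because the ceiling (5497) lies below the market-clearing price, it is binding.
At P = 5497: Qd = 9041 - 5497 = 3544 and Qs = 5·5497 - 25159 = 2326.
Producer surplus without the control is ½ · (5700 - 5031.8) · 3341 = 1116228.1.
With the ceiling, producers sell 2326 units at 5497, so PS = ½ · (5497 - 5031.8) · 2326 = 541027.6.
Change in producer surplus = 541027.6 - 1116228.1 = -575200.5.

-575200.5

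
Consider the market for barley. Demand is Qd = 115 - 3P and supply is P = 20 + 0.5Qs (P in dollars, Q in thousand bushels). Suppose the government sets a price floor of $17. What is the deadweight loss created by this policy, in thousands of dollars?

0

Rearranging supply gives Qs = 2P - 40. Setting quantity demanded equal to quantity supplied, 115 - 3P = 2P - 40, gives P* = 31 and Q* = 22.
The floor of 17 is below the equilibrium price 31, so it is not binding; the market clears at P* = 31, Q* = 22.
Since the control does not bind, no trades are prevented and deadweight loss is zero.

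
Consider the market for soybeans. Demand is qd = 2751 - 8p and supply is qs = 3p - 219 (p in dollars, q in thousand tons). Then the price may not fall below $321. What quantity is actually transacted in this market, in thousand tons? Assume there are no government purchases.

183

Setting quantity demanded equal to quantity supplied, 2751 - 8p = 3p - 219, gives p* = 270 and q* = 591.
Since 321 > 270, the floor is binding.
At p = 321: qd = 2751 - 8·321 = 183 and qs = 3·321 - 219 = 744.
The quantity actually transacted is the short side, demand: 183.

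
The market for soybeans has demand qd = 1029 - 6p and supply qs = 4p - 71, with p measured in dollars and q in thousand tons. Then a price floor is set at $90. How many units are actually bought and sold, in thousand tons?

369

Equilibrium: 1029 - 6p = 4p - 71, so 1100 = 10p and p* = 110, q* = 369.
Since 90 is below p* = 110, the floor does not bind and the free-market outcome prevails.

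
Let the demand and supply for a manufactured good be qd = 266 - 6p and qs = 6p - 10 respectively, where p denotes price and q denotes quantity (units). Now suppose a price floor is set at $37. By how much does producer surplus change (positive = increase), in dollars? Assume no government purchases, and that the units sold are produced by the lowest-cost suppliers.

28

Equilibrium: 266 - 6p = 6p - 10, so 276 = 12p and p* = 23, q* = 128.
The floor of 37 is above the equilibrium price 23, so it binds.
At p = 37: qd = 266 - 6·37 = 44 and qs = 6·37 - 10 = 212.
Producer surplus without the control is ½ · (23 - 5/3) · 128 = 4096/3.
With the floor, 44 units are sold at 37. The supply price at q = 44 is 9, so PS = ½ · [(37 - 5/3) + (37 - 9)] · 44 = 4180/3.
Change in producer surplus = 4180/3 - 4096/3 = 28.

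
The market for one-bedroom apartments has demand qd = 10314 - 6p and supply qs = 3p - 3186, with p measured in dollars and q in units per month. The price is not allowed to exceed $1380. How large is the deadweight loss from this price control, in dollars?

In a free market, 10314 - 6p = 3p - 3186 gives the equilibrium p* = 1500, q* = 1314.
Since 1380 < 1500, the ceiling is binding.
At p = 1380: qd = 10314 - 6·1380 = 2034 and qs = 3·1380 - 3186 = 954.
Quantity traded falls to 954. At q = 954 the demand price is (10314 - 954)/6 = 1560 and the supply price is (3186 + 954)/3 = 1380.
Deadweight loss = ½ · (1560 - 1380) · (1314 - 954) = ½ · 180 · 360 = 32400.

32400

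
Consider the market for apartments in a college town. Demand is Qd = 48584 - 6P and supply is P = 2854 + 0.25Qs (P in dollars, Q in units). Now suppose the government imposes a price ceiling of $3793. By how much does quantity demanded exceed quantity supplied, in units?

Rearranging supply gives Qs = 4P - 11416. Setting quantity demanded equal to quantity supplied, 48584 - 6P = 4P - 11416, gives P* = 6000 and Q* = 12584.
Since 3793 < 6000, the ceiling is binding.
At P = 3793: Qd = 48584 - 6·3793 = 25826 and Qs = 4·3793 - 11416 = 3756.
Shortage = Qd - Qs = 25826 - 3756 = 22070.

22070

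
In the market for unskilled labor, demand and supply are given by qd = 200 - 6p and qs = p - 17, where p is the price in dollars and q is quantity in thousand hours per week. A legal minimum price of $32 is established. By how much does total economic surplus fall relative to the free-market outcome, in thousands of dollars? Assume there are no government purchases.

Equilibrium: 200 - 6p = p - 17, so 217 = 7p and p* = 31, q* = 14.
Because the floor (32) lies above the market-clearing price, it is binding.
At p = 32: qd = 200 - 6·32 = 8 and qs = 32 - 17 = 15.
Quantity traded falls to 8. At q = 8 the demand price is (200 - 8)/6 = 32 and the supply price is 17 + 8 = 25.
Deadweight loss = ½ · (32 - 25) · (14 - 8) = ½ · 7 · 6 = 21.

21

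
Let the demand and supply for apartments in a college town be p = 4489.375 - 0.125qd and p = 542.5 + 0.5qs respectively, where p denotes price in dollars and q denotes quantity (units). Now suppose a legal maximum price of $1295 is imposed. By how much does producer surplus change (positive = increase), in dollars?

Rearranging demand gives qd = 35915 - 8p; rearranging supply gives qs = 2p - 1085. Equilibrium: 35915 - 8p = 2p - 1085, so 37000 = 10p and p* = 3700, q* = 6315.
Since 1295 < 3700, the ceiling is binding.
At p = 1295: qd = 35915 - 8·1295 = 25555 and qs = 2·1295 - 1085 = 1505.
Producer surplus without the control is ½ · (3700 - 542.5) · 6315 = 9969806.25.
With the ceiling, producers sell 1505 units at 1295, so PS = ½ · (1295 - 542.5) · 1505 = 566256.25.
Change in producer surplus = 566256.25 - 9969806.25 = -9403550.

-9403550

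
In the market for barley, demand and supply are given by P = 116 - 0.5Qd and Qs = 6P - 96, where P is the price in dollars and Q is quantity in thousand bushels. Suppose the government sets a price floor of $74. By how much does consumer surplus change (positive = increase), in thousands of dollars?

Rearranging demand gives Qd = 232 - 2P. Equilibrium: 232 - 2P = 6P - 96, so 328 = 8P and P* = 41, Q* = 150.
The floor of 74 is above the equilibrium price 41, so it binds.
At P = 74: Qd = 232 - 2·74 = 84 and Qs = 6·74 - 96 = 348.
Consumer surplus without the control is ½ · (116 - 41) · 150 = 5625.
With the floor, consumers buy 84 units at 74, so CS = ½ · (116 - 74) · 84 = 1764.
Change in consumer surplus = 1764 - 5625 = -3861.

-3861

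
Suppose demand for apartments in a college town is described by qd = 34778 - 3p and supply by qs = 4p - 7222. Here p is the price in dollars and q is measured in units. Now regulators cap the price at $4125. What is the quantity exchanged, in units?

Without the control the market clears where 34778 - 3p = 4p - 7222, i.e. p* = 6000 and q* = 16778.
Since 4125 < 6000, the ceiling is binding.
At p = 4125: qd = 34778 - 3·4125 = 22403 and qs = 4·4125 - 7222 = 9278.
The quantity actually transacted is the short side, supply: 9278.

9278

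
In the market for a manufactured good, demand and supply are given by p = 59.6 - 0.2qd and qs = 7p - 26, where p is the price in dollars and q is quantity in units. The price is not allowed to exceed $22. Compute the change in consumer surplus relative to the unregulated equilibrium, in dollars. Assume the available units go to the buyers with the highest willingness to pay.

Rearranging demand gives qd = 298 - 5p. Without the control the market clears where 298 - 5p = 7p - 26, i.e. p* = 27 and q* = 163.
Since 22 < 27, the ceiling is binding.
At p = 22: qd = 298 - 5·22 = 188 and qs = 7·22 - 26 = 128.
Consumer surplus without the control is ½ · (59.6 - 27) · 163 = 2656.9.
With the ceiling, 128 units are sold at 22 (assume they go to the highest-value buyers). The demand price at q = 128 is 34, so CS = ½ · [(59.6 - 22) + (34 - 22)] · 128 = 3174.4.
Change in consumer surplus = 3174.4 - 2656.9 = 517.5.

517.5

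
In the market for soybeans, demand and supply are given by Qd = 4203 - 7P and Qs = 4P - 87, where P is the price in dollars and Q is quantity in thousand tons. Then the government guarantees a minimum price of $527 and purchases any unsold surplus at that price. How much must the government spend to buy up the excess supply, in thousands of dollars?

Without the control the market clears where 4203 - 7P = 4P - 87, i.e. P* = 390 and Q* = 1473.
The floor of 527 is above the equilibrium price 390, so it binds.
At P = 527: Qd = 4203 - 7·527 = 514 and Qs = 4·527 - 87 = 2021.
Surplus = Qs - Qd = 1507.
Government expenditure = surplus × support price = 1507 × 527 = 794189.

794189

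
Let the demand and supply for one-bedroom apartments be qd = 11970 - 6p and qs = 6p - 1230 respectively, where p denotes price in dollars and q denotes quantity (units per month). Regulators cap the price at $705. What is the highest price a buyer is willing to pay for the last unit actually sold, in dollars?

Without the control the market clears where 11970 - 6p = 6p - 1230, i.e. p* = 1100 and q* = 5370.
Because the ceiling (705) lies below the market-clearing price, it is binding.
At p = 705: qd = 11970 - 6·705 = 7740 and qs = 6·705 - 1230 = 3000.
Only 3000 units reach the market. On the demand curve, the marginal buyer's willingness to pay at q = 3000 is (11970 - 3000)/6 = 1495.

1495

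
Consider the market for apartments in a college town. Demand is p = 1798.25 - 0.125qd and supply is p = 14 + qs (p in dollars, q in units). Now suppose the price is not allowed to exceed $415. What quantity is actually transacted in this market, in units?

401

Rearranging demand gives qd = 14386 - 8p; rearranging supply gives qs = p - 14. In a free market, 14386 - 8p = p - 14 gives the equilibrium p* = 1600, q* = 1586.
Since 415 < 1600, the ceiling is binding.
At p = 415: qd = 14386 - 8·415 = 11066 and qs = 415 - 14 = 401.
The quantity actually transacted is the short side, supply: 401.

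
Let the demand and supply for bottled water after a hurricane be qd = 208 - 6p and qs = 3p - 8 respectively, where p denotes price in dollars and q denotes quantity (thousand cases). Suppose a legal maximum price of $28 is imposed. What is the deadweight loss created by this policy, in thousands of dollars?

0

Equilibrium: 208 - 6p = 3p - 8, so 216 = 9p and p* = 24, q* = 64.
Since 28 is above p* = 24, the ceiling does not bind and the free-market outcome prevails.
Since the control does not bind, no trades are prevented and deadweight loss is zero.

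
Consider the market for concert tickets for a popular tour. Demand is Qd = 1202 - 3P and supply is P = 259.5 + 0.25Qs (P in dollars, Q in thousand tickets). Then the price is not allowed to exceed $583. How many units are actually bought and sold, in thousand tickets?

242

Rearranging supply gives Qs = 4P - 1038. Setting quantity demanded equal to quantity supplied, 1202 - 3P = 4P - 1038, gives P* = 320 and Q* = 242.
The ceiling of 583 is above the equilibrium price 320, so it is not binding; the market clears at P* = 320, Q* = 242.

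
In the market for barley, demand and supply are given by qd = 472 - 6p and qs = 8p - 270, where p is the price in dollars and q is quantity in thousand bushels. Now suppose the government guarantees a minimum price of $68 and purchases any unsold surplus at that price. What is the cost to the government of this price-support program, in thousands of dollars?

Setting quantity demanded equal to quantity supplied, 472 - 6p = 8p - 270, gives p* = 53 and q* = 154.
Since 68 > 53, the floor is binding.
At p = 68: qd = 472 - 6·68 = 64 and qs = 8·68 - 270 = 274.
Surplus = qs - qd = 210.
Government expenditure = surplus × support price = 210 × 68 = 14280.

14280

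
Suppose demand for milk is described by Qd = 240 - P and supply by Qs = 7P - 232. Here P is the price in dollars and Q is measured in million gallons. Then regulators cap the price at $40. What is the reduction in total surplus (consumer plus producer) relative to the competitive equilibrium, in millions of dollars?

Setting quantity demanded equal to quantity supplied, 240 - P = 7P - 232, gives P* = 59 and Q* = 181.
The ceiling of 40 is below the equilibrium price 59, so it binds.
At P = 40: Qd = 240 - 40 = 200 and Qs = 7·40 - 232 = 48.
Quantity traded falls to 48. At Q = 48 the demand price is 240 - 48 = 192 and the supply price is (232 + 48)/7 = 40.
Deadweight loss = ½ · (192 - 40) · (181 - 48) = ½ · 152 · 133 = 10108.

10108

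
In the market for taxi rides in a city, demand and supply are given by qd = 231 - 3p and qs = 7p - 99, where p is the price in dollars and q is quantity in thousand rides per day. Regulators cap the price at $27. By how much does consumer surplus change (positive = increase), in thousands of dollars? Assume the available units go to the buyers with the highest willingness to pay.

Without the control the market clears where 231 - 3p = 7p - 99, i.e. p* = 33 and q* = 132.
Since 27 < 33, the ceiling is binding.
At p = 27: qd = 231 - 3·27 = 150 and qs = 7·27 - 99 = 90.
Consumer surplus without the control is ½ · (77 - 33) · 132 = 2904.
With the ceiling, 90 units are sold at 27 (assume they go to the highest-value buyers). The demand price at q = 90 is 47, so CS = ½ · [(77 - 27) + (47 - 27)] · 90 = 3150.
Change in consumer surplus = 3150 - 2904 = 246.

246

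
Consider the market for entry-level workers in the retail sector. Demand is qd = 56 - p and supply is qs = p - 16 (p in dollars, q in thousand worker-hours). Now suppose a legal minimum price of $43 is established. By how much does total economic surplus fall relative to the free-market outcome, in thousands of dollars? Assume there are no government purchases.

Equilibrium: 56 - p = p - 16, so 72 = 2p and p* = 36, q* = 20.
Because the floor (43) lies above the market-clearing price, it is binding.
At p = 43: qd = 56 - 43 = 13 and qs = 43 - 16 = 27.
Quantity traded falls to 13. At q = 13 the demand price is 56 - 13 = 43 and the supply price is 16 + 13 = 29.
Deadweight loss = ½ · (43 - 29) · (20 - 13) = ½ · 14 · 7 = 49.

49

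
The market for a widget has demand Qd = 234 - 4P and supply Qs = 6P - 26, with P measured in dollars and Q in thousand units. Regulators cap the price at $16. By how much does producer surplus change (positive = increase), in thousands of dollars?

-1000

Equilibrium: 234 - 4P = 6P - 26, so 260 = 10P and P* = 26, Q* = 130.
The ceiling of 16 is below the equilibrium price 26, so it binds.
At P = 16: Qd = 234 - 4·16 = 170 and Qs = 6·16 - 26 = 70.
Producer surplus without the control is ½ · (26 - 13/3) · 130 = 4225/3.
With the ceiling, producers sell 70 units at 16, so PS = ½ · (16 - 13/3) · 70 = 1225/3.
Change in producer surplus = 1225/3 - 4225/3 = -1000.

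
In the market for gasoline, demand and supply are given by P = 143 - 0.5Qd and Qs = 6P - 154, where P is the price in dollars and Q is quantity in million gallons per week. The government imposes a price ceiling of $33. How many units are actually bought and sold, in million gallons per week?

44

Rearranging demand gives Qd = 286 - 2P. Setting quantity demanded equal to quantity supplied, 286 - 2P = 6P - 154, gives P* = 55 and Q* = 176.
Since 33 < 55, the ceiling is binding.
At P = 33: Qd = 286 - 2·33 = 220 and Qs = 6·33 - 154 = 44.
The quantity actually transacted is the short side, supply: 44.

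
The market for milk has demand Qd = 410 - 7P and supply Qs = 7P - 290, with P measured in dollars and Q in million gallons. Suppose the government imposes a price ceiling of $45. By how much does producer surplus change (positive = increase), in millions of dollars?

-212.5

Setting quantity demanded equal to quantity supplied, 410 - 7P = 7P - 290, gives P* = 50 and Q* = 60.
Because the ceiling (45) lies below the market-clearing price, it is binding.
At P = 45: Qd = 410 - 7·45 = 95 and Qs = 7·45 - 290 = 25.
Producer surplus without the control is ½ · (50 - 290/7) · 60 = 1800/7.
With the ceiling, producers sell 25 units at 45, so PS = ½ · (45 - 290/7) · 25 = 625/14.
Change in producer surplus = 625/14 - 1800/7 = -212.5.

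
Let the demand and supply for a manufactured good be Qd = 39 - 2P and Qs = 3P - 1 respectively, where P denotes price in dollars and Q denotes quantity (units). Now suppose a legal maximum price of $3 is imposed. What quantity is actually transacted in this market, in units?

In a free market, 39 - 2P = 3P - 1 gives the equilibrium P* = 8, Q* = 23.
The ceiling of 3 is below the equilibrium price 8, so it binds.
At P = 3: Qd = 39 - 2·3 = 33 and Qs = 3·3 - 1 = 8.
The quantity actually transacted is the short side, supply: 8.

8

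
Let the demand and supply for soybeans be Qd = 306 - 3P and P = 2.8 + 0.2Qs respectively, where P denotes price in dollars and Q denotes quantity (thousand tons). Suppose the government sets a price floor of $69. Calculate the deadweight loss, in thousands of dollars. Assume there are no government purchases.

Rearranging supply gives Qs = 5P - 14. Equilibrium: 306 - 3P = 5P - 14, so 320 = 8P and P* = 40, Q* = 186.
Since 69 > 40, the floor is binding.
At P = 69: Qd = 306 - 3·69 = 99 and Qs = 5·69 - 14 = 331.
Quantity traded falls to 99. At Q = 99 the demand price is (306 - 99)/3 = 69 and the supply price is (14 + 99)/5 = 22.6.
Deadweight loss = ½ · (69 - 22.6) · (186 - 99) = ½ · 46.4 · 87 = 2018.4.

2018.4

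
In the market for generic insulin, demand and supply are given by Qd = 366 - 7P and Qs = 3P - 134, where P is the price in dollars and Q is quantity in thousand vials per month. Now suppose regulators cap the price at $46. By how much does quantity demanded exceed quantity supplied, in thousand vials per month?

In a free market, 366 - 7P = 3P - 134 gives the equilibrium P* = 50, Q* = 16.
Since 46 < 50, the ceiling is binding.
At P = 46: Qd = 366 - 7·46 = 44 and Qs = 3·46 - 134 = 4.
Shortage = Qd - Qs = 44 - 4 = 40.

40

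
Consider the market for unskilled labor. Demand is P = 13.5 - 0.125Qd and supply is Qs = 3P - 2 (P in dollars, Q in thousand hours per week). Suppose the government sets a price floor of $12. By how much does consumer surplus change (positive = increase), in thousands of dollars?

Rearranging demand gives Qd = 108 - 8P. Without the control the market clears where 108 - 8P = 3P - 2, i.e. P* = 10 and Q* = 28.
The floor of 12 is above the equilibrium price 10, so it binds.
At P = 12: Qd = 108 - 8·12 = 12 and Qs = 3·12 - 2 = 34.
Consumer surplus without the control is ½ · (13.5 - 10) · 28 = 49.
With the floor, consumers buy 12 units at 12, so CS = ½ · (13.5 - 12) · 12 = 9.
Change in consumer surplus = 9 - 49 = -40.

-40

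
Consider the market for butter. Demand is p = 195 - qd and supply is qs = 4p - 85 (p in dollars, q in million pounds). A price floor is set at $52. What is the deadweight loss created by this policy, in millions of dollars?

Rearranging demand gives qd = 195 - p. Without the control the market clears where 195 - p = 4p - 85, i.e. p* = 56 and q* = 139.
The floor of 52 is below the equilibrium price 56, so it is not binding; the market clears at p* = 56, q* = 139.
Since the control does not bind, no trades are prevented and deadweight loss is zero.

0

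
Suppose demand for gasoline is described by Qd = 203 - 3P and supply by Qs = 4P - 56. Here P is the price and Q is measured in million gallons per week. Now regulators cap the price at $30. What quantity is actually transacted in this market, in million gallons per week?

In a free market, 203 - 3P = 4P - 56 gives the equilibrium P* = 37, Q* = 92.
The ceiling of 30 is below the equilibrium price 37, so it binds.
At P = 30: Qd = 203 - 3·30 = 113 and Qs = 4·30 - 56 = 64.
The quantity actually transacted is the short side, supply: 64.

64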